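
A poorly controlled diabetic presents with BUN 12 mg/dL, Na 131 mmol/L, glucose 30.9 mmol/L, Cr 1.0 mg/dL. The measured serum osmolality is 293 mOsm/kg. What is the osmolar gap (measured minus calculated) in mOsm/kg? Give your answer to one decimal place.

-4.2 mOsm/kg

Calculated osmolality = 2·Na + glucose + BUN/2.8
= 2·131 + 30.9 + 12/2.8
= 262 + 30.90 + 4.29
= 297.19 mOsm/kg ≈ 297.2 mOsm/kg
Osmolar gap = measured − calculated = 293 − 297.2 = -4.2 mOsm/kg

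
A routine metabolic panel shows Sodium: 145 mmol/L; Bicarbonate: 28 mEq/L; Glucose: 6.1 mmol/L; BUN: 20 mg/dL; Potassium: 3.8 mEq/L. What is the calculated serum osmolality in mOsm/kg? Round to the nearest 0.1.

303.2 mOsm/kg

Calculated osmolality = 2·Na + glucose + BUN/2.8
= 2·145 + 6.1 + 20/2.8
= 290 + 6.10 + 7.14
= 303.24 mOsm/kg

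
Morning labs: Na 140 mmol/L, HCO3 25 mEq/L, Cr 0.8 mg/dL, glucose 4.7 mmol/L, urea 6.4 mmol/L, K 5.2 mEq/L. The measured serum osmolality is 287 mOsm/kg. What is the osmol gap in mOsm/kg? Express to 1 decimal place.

Calculated osmolality = 2·Na + glucose + urea
= 2·140 + 4.7 + 6.4
= 280 + 4.70 + 6.40
= 291.1 mOsm/kg ≈ 291.1 mOsm/kg
Osmolar gap = measured − calculated = 287 − 291.1 = -4.1 mOsm/kg

-4.1 mOsm/kg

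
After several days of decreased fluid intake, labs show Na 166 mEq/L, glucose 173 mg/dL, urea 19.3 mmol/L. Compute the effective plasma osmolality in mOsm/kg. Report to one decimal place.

341.6 mOsm/kg

Effective osmolality excludes urea (freely permeant across cell membranes):
2·Na + glucose/18
= 2·166 + 173/18
= 332 + 9.61
= 341.61 mOsm/kg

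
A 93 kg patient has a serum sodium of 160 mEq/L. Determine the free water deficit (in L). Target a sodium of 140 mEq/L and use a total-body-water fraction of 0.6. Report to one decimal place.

TBW = 0.6 · 93 = 55.8 L
Free water deficit = TBW · (Na/140 − 1)
= 55.8 · (160/140 − 1)
= 55.8 · 0.1429
= 7.97 L

8.0 L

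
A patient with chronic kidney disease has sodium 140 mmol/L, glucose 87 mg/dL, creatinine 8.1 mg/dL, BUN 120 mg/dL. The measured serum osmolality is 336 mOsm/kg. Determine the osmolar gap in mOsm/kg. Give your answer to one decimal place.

Calculated osmolality = 2·Na + glucose/18 + BUN/2.8
= 2·140 + 87/18 + 120/2.8
= 280 + 4.83 + 42.86
= 327.69 mOsm/kg ≈ 327.7 mOsm/kg
Osmolar gap = measured − calculated = 336 − 327.7 = 8.3 mOsm/kg

8.3 mOsm/kg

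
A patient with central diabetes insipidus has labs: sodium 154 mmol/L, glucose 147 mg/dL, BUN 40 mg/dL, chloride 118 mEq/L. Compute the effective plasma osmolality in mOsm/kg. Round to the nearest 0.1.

316.2 mOsm/kg

Effective osmolality excludes urea (freely permeant across cell membranes):
2·Na + glucose/18
= 2·154 + 147/18
= 308 + 8.17
= 316.17 mOsm/kg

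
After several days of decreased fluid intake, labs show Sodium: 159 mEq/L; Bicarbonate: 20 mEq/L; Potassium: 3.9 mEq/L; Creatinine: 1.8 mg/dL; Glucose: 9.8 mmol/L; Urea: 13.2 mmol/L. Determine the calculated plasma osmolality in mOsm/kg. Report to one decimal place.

Calculated osmolality = 2·Na + glucose + urea
= 2·159 + 9.8 + 13.2
= 318 + 9.80 + 13.20
= 341 mOsm/kg

341.0 mOsm/kg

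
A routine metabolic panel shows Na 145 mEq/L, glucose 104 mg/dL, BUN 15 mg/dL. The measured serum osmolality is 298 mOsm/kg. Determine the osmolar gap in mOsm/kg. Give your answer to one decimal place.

Calculated osmolality = 2·Na + glucose/18 + BUN/2.8
= 2·145 + 104/18 + 15/2.8
= 290 + 5.78 + 5.36
= 301.14 mOsm/kg ≈ 301.1 mOsm/kg
Osmolar gap = measured − calculated = 298 − 301.1 = -3.1 mOsm/kg

-3.1 mOsm/kg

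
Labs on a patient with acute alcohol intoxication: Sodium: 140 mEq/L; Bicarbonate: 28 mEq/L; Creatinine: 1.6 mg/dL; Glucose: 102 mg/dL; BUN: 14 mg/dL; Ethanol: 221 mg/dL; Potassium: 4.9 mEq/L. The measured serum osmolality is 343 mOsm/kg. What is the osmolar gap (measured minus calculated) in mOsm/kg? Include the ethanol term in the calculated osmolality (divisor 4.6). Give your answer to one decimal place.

Calculated osmolality = 2·Na + glucose/18 + BUN/2.8 + ethanol/4.6
= 2·140 + 102/18 + 14/2.8 + 221/4.6
= 280 + 5.67 + 5 + 48.04
= 338.71 mOsm/kg ≈ 338.7 mOsm/kg
Osmolar gap = measured − calculated = 343 − 338.7 = 4.3 mOsm/kg

4.3 mOsm/kg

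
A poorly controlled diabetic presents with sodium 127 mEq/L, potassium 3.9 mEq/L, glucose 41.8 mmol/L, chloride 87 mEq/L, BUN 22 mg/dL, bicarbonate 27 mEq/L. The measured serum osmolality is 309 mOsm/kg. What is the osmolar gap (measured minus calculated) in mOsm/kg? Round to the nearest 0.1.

Calculated osmolality = 2·Na + glucose + BUN/2.8
= 2·127 + 41.8 + 22/2.8
= 254 + 41.80 + 7.86
= 303.66 mOsm/kg ≈ 303.7 mOsm/kg
Osmolar gap = measured − calculated = 309 − 303.7 = 5.3 mOsm/kg

5.3 mOsm/kg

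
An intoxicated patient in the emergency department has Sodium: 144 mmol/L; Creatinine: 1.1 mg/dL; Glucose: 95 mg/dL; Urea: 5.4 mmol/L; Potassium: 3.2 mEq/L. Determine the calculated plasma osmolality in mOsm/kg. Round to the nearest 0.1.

Calculated osmolality = 2·Na + glucose/18 + urea
= 2·144 + 95/18 + 5.4
= 288 + 5.28 + 5.40
= 298.68 mOsm/kg

298.7 mOsm/kg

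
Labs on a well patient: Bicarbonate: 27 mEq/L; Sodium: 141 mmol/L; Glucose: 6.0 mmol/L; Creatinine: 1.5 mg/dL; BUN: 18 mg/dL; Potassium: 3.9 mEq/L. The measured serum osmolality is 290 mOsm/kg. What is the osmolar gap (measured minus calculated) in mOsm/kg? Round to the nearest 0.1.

Calculated osmolality = 2·Na + glucose + BUN/2.8
= 2·141 + 6 + 18/2.8
= 282 + 6 + 6.43
= 294.43 mOsm/kg ≈ 294.4 mOsm/kg
Osmolar gap = measured − calculated = 290 − 294.4 = -4.4 mOsm/kg

-4.4 mOsm/kg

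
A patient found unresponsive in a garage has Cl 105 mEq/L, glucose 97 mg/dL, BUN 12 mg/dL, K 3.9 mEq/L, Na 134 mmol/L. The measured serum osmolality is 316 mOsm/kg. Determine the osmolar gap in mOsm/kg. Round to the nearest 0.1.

38.3 mOsm/kg

Calculated osmolality = 2·Na + glucose/18 + BUN/2.8
= 2·134 + 97/18 + 12/2.8
= 268 + 5.39 + 4.29
= 277.68 mOsm/kg ≈ 277.7 mOsm/kg
Osmolar gap = measured − calculated = 316 − 277.7 = 38.3 mOsm/kg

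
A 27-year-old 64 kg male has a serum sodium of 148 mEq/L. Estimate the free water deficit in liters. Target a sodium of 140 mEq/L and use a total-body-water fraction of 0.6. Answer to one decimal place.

TBW = 0.6 · 64 = 38.4 L
Free water deficit = TBW · (Na/140 − 1)
= 38.4 · (148/140 − 1)
= 38.4 · 0.0571
= 2.19 L

2.2 L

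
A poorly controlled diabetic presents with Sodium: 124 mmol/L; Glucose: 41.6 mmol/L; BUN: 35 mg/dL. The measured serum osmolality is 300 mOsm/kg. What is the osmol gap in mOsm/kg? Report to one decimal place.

Calculated osmolality = 2·Na + glucose + BUN/2.8
= 2·124 + 41.6 + 35/2.8
= 248 + 41.60 + 12.50
= 302.1 mOsm/kg ≈ 302.1 mOsm/kg
Osmolar gap = measured − calculated = 300 − 302.1 = -2.1 mOsm/kg

-2.1 mOsm/kg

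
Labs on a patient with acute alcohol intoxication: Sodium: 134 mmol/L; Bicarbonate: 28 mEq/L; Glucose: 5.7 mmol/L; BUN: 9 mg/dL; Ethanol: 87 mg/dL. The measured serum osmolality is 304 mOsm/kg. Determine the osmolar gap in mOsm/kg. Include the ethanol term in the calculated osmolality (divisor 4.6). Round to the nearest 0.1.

8.2 mOsm/kg

Calculated osmolality = 2·Na + glucose + BUN/2.8 + ethanol/4.6
= 2·134 + 5.7 + 9/2.8 + 87/4.6
= 268 + 5.70 + 3.21 + 18.91
= 295.82 mOsm/kg ≈ 295.8 mOsm/kg
Osmolar gap = measured − calculated = 304 − 295.8 = 8.2 mOsm/kg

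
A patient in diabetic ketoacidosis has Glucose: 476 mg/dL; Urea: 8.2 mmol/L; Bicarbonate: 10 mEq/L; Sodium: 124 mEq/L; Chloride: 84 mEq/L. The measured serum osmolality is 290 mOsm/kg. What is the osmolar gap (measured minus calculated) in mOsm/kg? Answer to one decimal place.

Calculated osmolality = 2·Na + glucose/18 + urea
= 2·124 + 476/18 + 8.2
= 248 + 26.44 + 8.20
= 282.64 mOsm/kg ≈ 282.6 mOsm/kg
Osmolar gap = measured − calculated = 290 − 282.6 = 7.4 mOsm/kg

7.4 mOsm/kg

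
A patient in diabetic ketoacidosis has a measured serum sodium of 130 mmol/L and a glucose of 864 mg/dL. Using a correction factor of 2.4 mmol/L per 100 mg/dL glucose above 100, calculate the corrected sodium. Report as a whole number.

148 mmol/L

Corrected Na = measured Na + 2.4 · (glucose − 100)/100
= 130 + 2.4 · (864 − 100)/100
= 130 + 18.3
= 148.3 mmol/L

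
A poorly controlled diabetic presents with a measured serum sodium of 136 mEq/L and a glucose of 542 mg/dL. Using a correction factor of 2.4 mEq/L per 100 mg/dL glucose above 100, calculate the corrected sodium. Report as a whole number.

Corrected Na = measured Na + 2.4 · (glucose − 100)/100
= 136 + 2.4 · (542 − 100)/100
= 136 + 10.6
= 146.6 mEq/L

147 mEq/L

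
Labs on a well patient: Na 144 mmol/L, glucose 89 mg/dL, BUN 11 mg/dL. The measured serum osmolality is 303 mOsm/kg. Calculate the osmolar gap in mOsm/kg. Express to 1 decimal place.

Calculated osmolality = 2·Na + glucose/18 + BUN/2.8
= 2·144 + 89/18 + 11/2.8
= 288 + 4.94 + 3.93
= 296.87 mOsm/kg ≈ 296.9 mOsm/kg
Osmolar gap = measured − calculated = 303 − 296.9 = 6.1 mOsm/kg

6.1 mOsm/kg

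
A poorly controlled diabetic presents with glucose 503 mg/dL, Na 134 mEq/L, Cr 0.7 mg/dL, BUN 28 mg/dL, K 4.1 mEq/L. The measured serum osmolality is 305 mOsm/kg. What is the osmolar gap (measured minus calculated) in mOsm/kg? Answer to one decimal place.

Calculated osmolality = 2·Na + glucose/18 + BUN/2.8
= 2·134 + 503/18 + 28/2.8
= 268 + 27.94 + 10
= 305.94 mOsm/kg ≈ 305.9 mOsm/kg
Osmolar gap = measured − calculated = 305 − 305.9 = -0.9 mOsm/kg

-0.9 mOsm/kg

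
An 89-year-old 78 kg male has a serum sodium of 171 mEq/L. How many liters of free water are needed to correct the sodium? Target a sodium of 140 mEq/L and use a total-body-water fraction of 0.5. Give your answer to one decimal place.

TBW = 0.5 · 78 = 39 L
Free water deficit = TBW · (Na/140 − 1)
= 39 · (171/140 − 1)
= 39 · 0.2214
= 8.63 L

8.6 L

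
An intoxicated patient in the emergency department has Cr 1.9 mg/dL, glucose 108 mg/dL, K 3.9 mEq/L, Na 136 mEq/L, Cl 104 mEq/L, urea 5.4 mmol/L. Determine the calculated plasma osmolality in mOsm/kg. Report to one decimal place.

Calculated osmolality = 2·Na + glucose/18 + urea
= 2·136 + 108/18 + 5.4
= 272 + 6 + 5.40
= 283.4 mOsm/kg

283.4 mOsm/kg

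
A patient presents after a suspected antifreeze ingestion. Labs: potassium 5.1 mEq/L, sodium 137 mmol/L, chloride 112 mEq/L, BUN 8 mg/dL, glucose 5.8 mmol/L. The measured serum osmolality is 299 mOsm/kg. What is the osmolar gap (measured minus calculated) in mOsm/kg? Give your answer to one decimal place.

16.3 mOsm/kg

Calculated osmolality = 2·Na + glucose + BUN/2.8
= 2·137 + 5.8 + 8/2.8
= 274 + 5.80 + 2.86
= 282.66 mOsm/kg ≈ 282.7 mOsm/kg
Osmolar gap = measured − calculated = 299 − 282.7 = 16.3 mOsm/kg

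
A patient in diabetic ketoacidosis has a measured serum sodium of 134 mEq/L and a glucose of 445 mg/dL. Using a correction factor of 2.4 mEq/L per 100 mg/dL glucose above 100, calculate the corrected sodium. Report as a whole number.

Corrected Na = measured Na + 2.4 · (glucose − 100)/100
= 134 + 2.4 · (445 − 100)/100
= 134 + 8.3
= 142.3 mEq/L

142 mEq/L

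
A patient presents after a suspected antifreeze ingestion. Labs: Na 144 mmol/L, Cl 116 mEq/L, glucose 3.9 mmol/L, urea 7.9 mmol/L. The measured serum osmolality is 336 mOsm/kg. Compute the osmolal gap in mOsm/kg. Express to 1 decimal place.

36.2 mOsm/kg

Calculated osmolality = 2·Na + glucose + urea
= 2·144 + 3.9 + 7.9
= 288 + 3.90 + 7.90
= 299.8 mOsm/kg ≈ 299.8 mOsm/kg
Osmolar gap = measured − calculated = 336 − 299.8 = 36.2 mOsm/kg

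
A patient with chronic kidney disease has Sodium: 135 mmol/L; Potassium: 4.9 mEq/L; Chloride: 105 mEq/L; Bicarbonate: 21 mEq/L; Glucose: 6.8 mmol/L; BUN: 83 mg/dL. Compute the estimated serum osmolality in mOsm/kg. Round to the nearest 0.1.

Calculated osmolality = 2·Na + glucose + BUN/2.8
= 2·135 + 6.8 + 83/2.8
= 270 + 6.80 + 29.64
= 306.44 mOsm/kg

306.4 mOsm/kg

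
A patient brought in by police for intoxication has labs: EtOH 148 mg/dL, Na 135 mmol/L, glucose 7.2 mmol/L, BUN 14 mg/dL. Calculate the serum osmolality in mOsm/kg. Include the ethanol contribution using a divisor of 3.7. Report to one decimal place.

Calculated osmolality = 2·Na + glucose + BUN/2.8 + ethanol/3.7
= 2·135 + 7.2 + 14/2.8 + 148/3.7
= 270 + 7.20 + 5 + 40
= 322.2 mOsm/kg

322.2 mOsm/kg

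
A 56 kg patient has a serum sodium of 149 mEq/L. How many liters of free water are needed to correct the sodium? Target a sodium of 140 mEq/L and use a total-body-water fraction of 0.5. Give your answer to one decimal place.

TBW = 0.5 · 56 = 28 L
Free water deficit = TBW · (Na/140 − 1)
= 28 · (149/140 − 1)
= 28 · 0.0643
= 1.8 L

1.8 L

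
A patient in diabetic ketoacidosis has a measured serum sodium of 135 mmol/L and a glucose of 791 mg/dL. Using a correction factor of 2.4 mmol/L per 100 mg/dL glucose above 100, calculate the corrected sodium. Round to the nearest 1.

152 mmol/L

Corrected Na = measured Na + 2.4 · (glucose − 100)/100
= 135 + 2.4 · (791 − 100)/100
= 135 + 16.6
= 151.6 mmol/L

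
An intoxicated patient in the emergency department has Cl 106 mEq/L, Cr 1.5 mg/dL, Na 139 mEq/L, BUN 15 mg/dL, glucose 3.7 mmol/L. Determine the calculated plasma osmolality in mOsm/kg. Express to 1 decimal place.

Calculated osmolality = 2·Na + glucose + BUN/2.8
= 2·139 + 3.7 + 15/2.8
= 278 + 3.70 + 5.36
= 287.06 mOsm/kg

287.1 mOsm/kg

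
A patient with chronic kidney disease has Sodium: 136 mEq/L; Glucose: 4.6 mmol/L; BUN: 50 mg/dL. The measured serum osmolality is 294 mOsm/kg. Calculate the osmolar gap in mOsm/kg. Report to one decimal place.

-0.5 mOsm/kg

Calculated osmolality = 2·Na + glucose + BUN/2.8
= 2·136 + 4.6 + 50/2.8
= 272 + 4.60 + 17.86
= 294.46 mOsm/kg ≈ 294.5 mOsm/kg
Osmolar gap = measured − calculated = 294 − 294.5 = -0.5 mOsm/kg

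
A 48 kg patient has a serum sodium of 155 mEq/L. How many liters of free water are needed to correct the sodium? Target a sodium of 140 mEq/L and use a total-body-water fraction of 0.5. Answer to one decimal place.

TBW = 0.5 · 48 = 24 L
Free water deficit = TBW · (Na/140 − 1)
= 24 · (155/140 − 1)
= 24 · 0.1071
= 2.57 L

2.6 L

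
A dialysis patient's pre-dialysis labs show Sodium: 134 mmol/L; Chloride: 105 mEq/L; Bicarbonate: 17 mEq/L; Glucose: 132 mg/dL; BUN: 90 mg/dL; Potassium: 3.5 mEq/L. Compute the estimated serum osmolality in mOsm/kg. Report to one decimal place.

Calculated osmolality = 2·Na + glucose/18 + BUN/2.8
= 2·134 + 132/18 + 90/2.8
= 268 + 7.33 + 32.14
= 307.47 mOsm/kg

307.5 mOsm/kg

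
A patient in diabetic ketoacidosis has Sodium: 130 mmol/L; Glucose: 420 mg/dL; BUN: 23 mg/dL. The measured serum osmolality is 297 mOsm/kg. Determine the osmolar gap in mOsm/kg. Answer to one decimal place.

Calculated osmolality = 2·Na + glucose/18 + BUN/2.8
= 2·130 + 420/18 + 23/2.8
= 260 + 23.33 + 8.21
= 291.54 mOsm/kg ≈ 291.5 mOsm/kg
Osmolar gap = measured − calculated = 297 − 291.5 = 5.5 mOsm/kg

5.5 mOsm/kg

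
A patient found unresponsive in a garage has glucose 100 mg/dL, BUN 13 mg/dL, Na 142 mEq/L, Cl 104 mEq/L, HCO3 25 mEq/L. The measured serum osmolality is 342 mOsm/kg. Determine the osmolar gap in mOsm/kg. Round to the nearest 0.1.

47.8 mOsm/kg

Calculated osmolality = 2·Na + glucose/18 + BUN/2.8
= 2·142 + 100/18 + 13/2.8
= 284 + 5.56 + 4.64
= 294.2 mOsm/kg ≈ 294.2 mOsm/kg
Osmolar gap = measured − calculated = 342 − 294.2 = 47.8 mOsm/kg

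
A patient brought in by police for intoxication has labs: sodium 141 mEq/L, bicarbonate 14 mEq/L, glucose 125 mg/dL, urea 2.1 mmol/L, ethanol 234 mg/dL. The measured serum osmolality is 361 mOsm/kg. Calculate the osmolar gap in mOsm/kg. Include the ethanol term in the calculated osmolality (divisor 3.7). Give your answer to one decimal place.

Calculated osmolality = 2·Na + glucose/18 + urea + ethanol/3.7
= 2·141 + 125/18 + 2.1 + 234/3.7
= 282 + 6.94 + 2.10 + 63.24
= 354.28 mOsm/kg ≈ 354.3 mOsm/kg
Osmolar gap = measured − calculated = 361 − 354.3 = 6.7 mOsm/kg

6.7 mOsm/kg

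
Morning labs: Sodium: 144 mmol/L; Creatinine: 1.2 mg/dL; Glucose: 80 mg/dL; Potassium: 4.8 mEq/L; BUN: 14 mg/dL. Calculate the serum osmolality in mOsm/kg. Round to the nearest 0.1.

297.4 mOsm/kg

Calculated osmolality = 2·Na + glucose/18 + BUN/2.8
= 2·144 + 80/18 + 14/2.8
= 288 + 4.44 + 5
= 297.44 mOsm/kg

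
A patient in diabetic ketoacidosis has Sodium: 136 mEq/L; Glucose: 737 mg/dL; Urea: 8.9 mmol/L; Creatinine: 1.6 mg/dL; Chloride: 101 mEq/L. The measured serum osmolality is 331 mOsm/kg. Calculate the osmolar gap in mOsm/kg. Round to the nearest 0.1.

Calculated osmolality = 2·Na + glucose/18 + urea
= 2·136 + 737/18 + 8.9
= 272 + 40.94 + 8.90
= 321.84 mOsm/kg ≈ 321.8 mOsm/kg
Osmolar gap = measured − calculated = 331 − 321.8 = 9.2 mOsm/kg

9.2 mOsm/kg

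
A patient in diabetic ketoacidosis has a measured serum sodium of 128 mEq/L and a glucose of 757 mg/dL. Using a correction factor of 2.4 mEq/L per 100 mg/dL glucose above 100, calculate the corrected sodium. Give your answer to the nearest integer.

Corrected Na = measured Na + 2.4 · (glucose − 100)/100
= 128 + 2.4 · (757 − 100)/100
= 128 + 15.8
= 143.8 mEq/L

144 mEq/L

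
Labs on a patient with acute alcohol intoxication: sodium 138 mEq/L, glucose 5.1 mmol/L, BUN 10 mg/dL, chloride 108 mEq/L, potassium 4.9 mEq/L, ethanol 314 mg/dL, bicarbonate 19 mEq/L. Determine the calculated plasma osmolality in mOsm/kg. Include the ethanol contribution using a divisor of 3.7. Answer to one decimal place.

Calculated osmolality = 2·Na + glucose + BUN/2.8 + ethanol/3.7
= 2·138 + 5.1 + 10/2.8 + 314/3.7
= 276 + 5.10 + 3.57 + 84.86
= 369.53 mOsm/kg

369.5 mOsm/kg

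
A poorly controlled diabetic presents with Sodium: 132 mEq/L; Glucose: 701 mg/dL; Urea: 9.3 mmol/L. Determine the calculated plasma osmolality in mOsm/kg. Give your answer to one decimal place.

312.2 mOsm/kg

Calculated osmolality = 2·Na + glucose/18 + urea
= 2·132 + 701/18 + 9.3
= 264 + 38.94 + 9.30
= 312.24 mOsm/kg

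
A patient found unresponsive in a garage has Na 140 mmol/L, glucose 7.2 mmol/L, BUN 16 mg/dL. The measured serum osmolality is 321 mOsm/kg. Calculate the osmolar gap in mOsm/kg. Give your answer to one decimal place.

Calculated osmolality = 2·Na + glucose + BUN/2.8
= 2·140 + 7.2 + 16/2.8
= 280 + 7.20 + 5.71
= 292.91 mOsm/kg ≈ 292.9 mOsm/kg
Osmolar gap = measured − calculated = 321 − 292.9 = 28.1 mOsm/kg

28.1 mOsm/kg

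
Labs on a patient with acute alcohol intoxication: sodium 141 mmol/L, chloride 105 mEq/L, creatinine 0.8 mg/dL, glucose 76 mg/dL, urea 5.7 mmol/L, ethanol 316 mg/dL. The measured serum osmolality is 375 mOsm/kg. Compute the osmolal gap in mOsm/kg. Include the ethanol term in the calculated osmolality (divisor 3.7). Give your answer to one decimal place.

-2.3 mOsm/kg

Calculated osmolality = 2·Na + glucose/18 + urea + ethanol/3.7
= 2·141 + 76/18 + 5.7 + 316/3.7
= 282 + 4.22 + 5.70 + 85.41
= 377.33 mOsm/kg ≈ 377.3 mOsm/kg
Osmolar gap = measured − calculated = 375 − 377.3 = -2.3 mOsm/kg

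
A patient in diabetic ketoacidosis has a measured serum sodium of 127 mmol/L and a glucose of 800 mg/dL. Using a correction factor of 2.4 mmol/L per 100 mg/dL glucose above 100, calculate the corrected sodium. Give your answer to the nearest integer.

144 mmol/L

Corrected Na = measured Na + 2.4 · (glucose − 100)/100
= 127 + 2.4 · (800 − 100)/100
= 127 + 16.8
= 143.8 mmol/L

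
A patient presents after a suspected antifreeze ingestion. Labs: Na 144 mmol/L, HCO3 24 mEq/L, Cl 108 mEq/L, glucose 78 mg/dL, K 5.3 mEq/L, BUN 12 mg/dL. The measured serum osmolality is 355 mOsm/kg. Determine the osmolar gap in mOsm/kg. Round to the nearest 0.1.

Calculated osmolality = 2·Na + glucose/18 + BUN/2.8
= 2·144 + 78/18 + 12/2.8
= 288 + 4.33 + 4.29
= 296.62 mOsm/kg ≈ 296.6 mOsm/kg
Osmolar gap = measured − calculated = 355 − 296.6 = 58.4 mOsm/kg

58.4 mOsm/kg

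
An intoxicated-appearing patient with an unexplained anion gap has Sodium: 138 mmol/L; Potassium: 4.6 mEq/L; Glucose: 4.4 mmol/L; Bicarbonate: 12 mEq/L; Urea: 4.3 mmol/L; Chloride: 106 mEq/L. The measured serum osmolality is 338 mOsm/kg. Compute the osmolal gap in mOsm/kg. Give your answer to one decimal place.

53.3 mOsm/kg

Calculated osmolality = 2·Na + glucose + urea
= 2·138 + 4.4 + 4.3
= 276 + 4.40 + 4.30
= 284.7 mOsm/kg ≈ 284.7 mOsm/kg
Osmolar gap = measured − calculated = 338 − 284.7 = 53.3 mOsm/kg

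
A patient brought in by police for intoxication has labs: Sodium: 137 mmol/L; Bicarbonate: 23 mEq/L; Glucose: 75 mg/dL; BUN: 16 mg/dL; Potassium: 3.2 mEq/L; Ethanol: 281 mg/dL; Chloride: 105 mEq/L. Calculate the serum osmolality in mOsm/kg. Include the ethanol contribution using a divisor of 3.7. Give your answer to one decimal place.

Calculated osmolality = 2·Na + glucose/18 + BUN/2.8 + ethanol/3.7
= 2·137 + 75/18 + 16/2.8 + 281/3.7
= 274 + 4.17 + 5.71 + 75.95
= 359.83 mOsm/kg

359.8 mOsm/kg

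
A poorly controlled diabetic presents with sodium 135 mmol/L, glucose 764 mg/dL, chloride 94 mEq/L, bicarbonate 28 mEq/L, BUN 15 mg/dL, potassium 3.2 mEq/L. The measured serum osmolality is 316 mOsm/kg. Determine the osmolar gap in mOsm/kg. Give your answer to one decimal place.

-1.8 mOsm/kg

Calculated osmolality = 2·Na + glucose/18 + BUN/2.8
= 2·135 + 764/18 + 15/2.8
= 270 + 42.44 + 5.36
= 317.8 mOsm/kg ≈ 317.8 mOsm/kg
Osmolar gap = measured − calculated = 316 − 317.8 = -1.8 mOsm/kg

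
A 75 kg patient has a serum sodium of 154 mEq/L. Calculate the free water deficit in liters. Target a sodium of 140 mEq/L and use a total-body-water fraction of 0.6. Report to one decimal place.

TBW = 0.6 · 75 = 45 L
Free water deficit = TBW · (Na/140 − 1)
= 45 · (154/140 − 1)
= 45 · 0.1
= 4.5 L

4.5 L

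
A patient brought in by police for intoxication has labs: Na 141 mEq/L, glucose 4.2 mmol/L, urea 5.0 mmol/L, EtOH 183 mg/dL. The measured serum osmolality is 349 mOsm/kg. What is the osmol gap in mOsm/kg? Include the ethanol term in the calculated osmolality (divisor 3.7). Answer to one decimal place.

8.3 mOsm/kg

Calculated osmolality = 2·Na + glucose + urea + ethanol/3.7
= 2·141 + 4.2 + 5 + 183/3.7
= 282 + 4.20 + 5 + 49.46
= 340.66 mOsm/kg ≈ 340.7 mOsm/kg
Osmolar gap = measured − calculated = 349 − 340.7 = 8.3 mOsm/kg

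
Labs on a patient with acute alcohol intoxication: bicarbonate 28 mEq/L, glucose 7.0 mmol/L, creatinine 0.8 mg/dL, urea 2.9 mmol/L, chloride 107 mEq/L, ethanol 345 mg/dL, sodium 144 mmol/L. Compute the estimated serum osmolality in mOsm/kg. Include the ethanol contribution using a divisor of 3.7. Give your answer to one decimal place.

Calculated osmolality = 2·Na + glucose + urea + ethanol/3.7
= 2·144 + 7 + 2.9 + 345/3.7
= 288 + 7 + 2.90 + 93.24
= 391.14 mOsm/kg

391.1 mOsm/kg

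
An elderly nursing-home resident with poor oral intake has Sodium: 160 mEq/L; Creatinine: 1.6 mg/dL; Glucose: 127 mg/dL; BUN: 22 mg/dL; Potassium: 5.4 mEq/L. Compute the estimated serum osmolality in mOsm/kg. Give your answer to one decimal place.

334.9 mOsm/kg

Calculated osmolality = 2·Na + glucose/18 + BUN/2.8
= 2·160 + 127/18 + 22/2.8
= 320 + 7.06 + 7.86
= 334.92 mOsm/kg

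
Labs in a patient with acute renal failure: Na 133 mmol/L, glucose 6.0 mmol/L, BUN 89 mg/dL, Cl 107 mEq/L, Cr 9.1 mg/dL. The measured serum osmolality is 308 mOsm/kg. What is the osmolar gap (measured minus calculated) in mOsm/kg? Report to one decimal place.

4.2 mOsm/kg

Calculated osmolality = 2·Na + glucose + BUN/2.8
= 2·133 + 6 + 89/2.8
= 266 + 6 + 31.79
= 303.79 mOsm/kg ≈ 303.8 mOsm/kg
Osmolar gap = measured − calculated = 308 − 303.8 = 4.2 mOsm/kg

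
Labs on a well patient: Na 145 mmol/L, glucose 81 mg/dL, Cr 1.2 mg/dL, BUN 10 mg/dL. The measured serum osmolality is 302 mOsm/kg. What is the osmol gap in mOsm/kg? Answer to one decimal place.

3.9 mOsm/kg

Calculated osmolality = 2·Na + glucose/18 + BUN/2.8
= 2·145 + 81/18 + 10/2.8
= 290 + 4.50 + 3.57
= 298.07 mOsm/kg ≈ 298.1 mOsm/kg
Osmolar gap = measured − calculated = 302 − 298.1 = 3.9 mOsm/kg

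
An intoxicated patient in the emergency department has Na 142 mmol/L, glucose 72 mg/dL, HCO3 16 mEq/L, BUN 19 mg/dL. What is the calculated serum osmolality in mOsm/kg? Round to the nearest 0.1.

Calculated osmolality = 2·Na + glucose/18 + BUN/2.8
= 2·142 + 72/18 + 19/2.8
= 284 + 4 + 6.79
= 294.79 mOsm/kg

294.8 mOsm/kg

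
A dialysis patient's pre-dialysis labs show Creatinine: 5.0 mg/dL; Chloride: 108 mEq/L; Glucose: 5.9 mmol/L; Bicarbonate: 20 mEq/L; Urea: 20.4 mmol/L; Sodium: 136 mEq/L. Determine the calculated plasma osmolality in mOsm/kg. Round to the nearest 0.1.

298.3 mOsm/kg

Calculated osmolality = 2·Na + glucose + urea
= 2·136 + 5.9 + 20.4
= 272 + 5.90 + 20.40
= 298.3 mOsm/kg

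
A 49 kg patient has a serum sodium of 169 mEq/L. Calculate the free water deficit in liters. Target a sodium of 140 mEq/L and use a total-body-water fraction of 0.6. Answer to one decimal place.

6.1 L

TBW = 0.6 · 49 = 29.4 L
Free water deficit = TBW · (Na/140 − 1)
= 29.4 · (169/140 − 1)
= 29.4 · 0.2071
= 6.09 L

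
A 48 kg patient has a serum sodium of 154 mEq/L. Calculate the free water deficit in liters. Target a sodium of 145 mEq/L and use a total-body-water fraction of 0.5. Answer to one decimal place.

1.5 L

TBW = 0.5 · 48 = 24 L
Free water deficit = TBW · (Na/145 − 1)
= 24 · (154/145 − 1)
= 24 · 0.0621
= 1.49 L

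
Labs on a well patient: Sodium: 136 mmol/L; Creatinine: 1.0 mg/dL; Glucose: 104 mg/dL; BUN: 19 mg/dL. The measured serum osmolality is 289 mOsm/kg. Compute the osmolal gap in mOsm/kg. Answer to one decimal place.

4.4 mOsm/kg

Calculated osmolality = 2·Na + glucose/18 + BUN/2.8
= 2·136 + 104/18 + 19/2.8
= 272 + 5.78 + 6.79
= 284.57 mOsm/kg ≈ 284.6 mOsm/kg
Osmolar gap = measured − calculated = 289 − 284.6 = 4.4 mOsm/kg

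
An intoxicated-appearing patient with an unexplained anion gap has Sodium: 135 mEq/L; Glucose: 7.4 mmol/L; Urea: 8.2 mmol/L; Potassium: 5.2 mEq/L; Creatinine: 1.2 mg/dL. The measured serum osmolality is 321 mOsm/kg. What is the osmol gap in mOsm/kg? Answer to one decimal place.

Calculated osmolality = 2·Na + glucose + urea
= 2·135 + 7.4 + 8.2
= 270 + 7.40 + 8.20
= 285.6 mOsm/kg ≈ 285.6 mOsm/kg
Osmolar gap = measured − calculated = 321 − 285.6 = 35.4 mOsm/kg

35.4 mOsm/kg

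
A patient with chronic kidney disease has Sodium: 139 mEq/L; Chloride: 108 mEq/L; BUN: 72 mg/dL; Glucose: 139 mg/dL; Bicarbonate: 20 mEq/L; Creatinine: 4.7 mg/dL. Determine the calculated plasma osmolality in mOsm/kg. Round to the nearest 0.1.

Calculated osmolality = 2·Na + glucose/18 + BUN/2.8
= 2·139 + 139/18 + 72/2.8
= 278 + 7.72 + 25.71
= 311.43 mOsm/kg

311.4 mOsm/kg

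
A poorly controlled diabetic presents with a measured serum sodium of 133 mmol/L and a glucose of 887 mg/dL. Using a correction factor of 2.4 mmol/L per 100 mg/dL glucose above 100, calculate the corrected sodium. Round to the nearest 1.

Corrected Na = measured Na + 2.4 · (glucose − 100)/100
= 133 + 2.4 · (887 − 100)/100
= 133 + 18.9
= 151.9 mmol/L

152 mmol/L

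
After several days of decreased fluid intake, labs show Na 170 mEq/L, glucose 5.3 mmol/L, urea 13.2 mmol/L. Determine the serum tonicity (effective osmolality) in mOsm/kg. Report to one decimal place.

345.3 mOsm/kg

Effective osmolality excludes urea (freely permeant across cell membranes):
2·Na + glucose
= 2·170 + 5.3
= 340 + 5.3
= 345.3 mOsm/kg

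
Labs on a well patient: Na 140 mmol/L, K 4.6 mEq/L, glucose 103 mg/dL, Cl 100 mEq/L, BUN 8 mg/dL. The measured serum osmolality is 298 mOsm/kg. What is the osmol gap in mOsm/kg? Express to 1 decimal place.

9.4 mOsm/kg

Calculated osmolality = 2·Na + glucose/18 + BUN/2.8
= 2·140 + 103/18 + 8/2.8
= 280 + 5.72 + 2.86
= 288.58 mOsm/kg ≈ 288.6 mOsm/kg
Osmolar gap = measured − calculated = 298 − 288.6 = 9.4 mOsm/kg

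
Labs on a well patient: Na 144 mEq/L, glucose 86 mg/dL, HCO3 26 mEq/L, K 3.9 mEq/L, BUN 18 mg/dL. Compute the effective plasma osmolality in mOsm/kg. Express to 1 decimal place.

Effective osmolality excludes urea (freely permeant across cell membranes):
2·Na + glucose/18
= 2·144 + 86/18
= 288 + 4.78
= 292.78 mOsm/kg

292.8 mOsm/kg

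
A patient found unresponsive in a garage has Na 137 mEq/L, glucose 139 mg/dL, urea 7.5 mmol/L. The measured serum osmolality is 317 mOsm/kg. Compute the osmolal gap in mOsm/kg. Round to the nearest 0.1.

27.8 mOsm/kg

Calculated osmolality = 2·Na + glucose/18 + urea
= 2·137 + 139/18 + 7.5
= 274 + 7.72 + 7.50
= 289.22 mOsm/kg ≈ 289.2 mOsm/kg
Osmolar gap = measured − calculated = 317 − 289.2 = 27.8 mOsm/kg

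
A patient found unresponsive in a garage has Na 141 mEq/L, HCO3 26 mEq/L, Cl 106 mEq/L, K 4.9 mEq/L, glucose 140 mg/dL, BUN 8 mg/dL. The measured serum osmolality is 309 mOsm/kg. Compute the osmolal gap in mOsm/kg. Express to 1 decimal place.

Calculated osmolality = 2·Na + glucose/18 + BUN/2.8
= 2·141 + 140/18 + 8/2.8
= 282 + 7.78 + 2.86
= 292.64 mOsm/kg ≈ 292.6 mOsm/kg
Osmolar gap = measured − calculated = 309 − 292.6 = 16.4 mOsm/kg

16.4 mOsm/kg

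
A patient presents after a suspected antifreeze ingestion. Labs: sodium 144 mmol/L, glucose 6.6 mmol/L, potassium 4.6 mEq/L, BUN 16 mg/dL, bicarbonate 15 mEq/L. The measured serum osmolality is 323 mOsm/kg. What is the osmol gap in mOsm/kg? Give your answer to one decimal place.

22.7 mOsm/kg

Calculated osmolality = 2·Na + glucose + BUN/2.8
= 2·144 + 6.6 + 16/2.8
= 288 + 6.60 + 5.71
= 300.31 mOsm/kg ≈ 300.3 mOsm/kg
Osmolar gap = measured − calculated = 323 − 300.3 = 22.7 mOsm/kg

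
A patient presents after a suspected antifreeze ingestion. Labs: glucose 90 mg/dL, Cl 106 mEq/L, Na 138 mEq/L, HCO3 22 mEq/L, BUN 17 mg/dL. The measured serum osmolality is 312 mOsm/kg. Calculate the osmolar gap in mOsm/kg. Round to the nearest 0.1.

24.9 mOsm/kg

Calculated osmolality = 2·Na + glucose/18 + BUN/2.8
= 2·138 + 90/18 + 17/2.8
= 276 + 5 + 6.07
= 287.07 mOsm/kg ≈ 287.1 mOsm/kg
Osmolar gap = measured − calculated = 312 − 287.1 = 24.9 mOsm/kg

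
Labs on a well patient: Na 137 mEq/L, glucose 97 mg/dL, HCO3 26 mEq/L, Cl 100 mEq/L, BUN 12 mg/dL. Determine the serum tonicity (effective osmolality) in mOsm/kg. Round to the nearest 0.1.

Effective osmolality excludes urea (freely permeant across cell membranes):
2·Na + glucose/18
= 2·137 + 97/18
= 274 + 5.39
= 279.39 mOsm/kg

279.4 mOsm/kg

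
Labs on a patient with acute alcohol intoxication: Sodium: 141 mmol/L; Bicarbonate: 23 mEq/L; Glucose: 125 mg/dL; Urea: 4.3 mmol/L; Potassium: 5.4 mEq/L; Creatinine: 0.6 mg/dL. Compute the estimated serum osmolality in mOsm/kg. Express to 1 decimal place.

Calculated osmolality = 2·Na + glucose/18 + urea
= 2·141 + 125/18 + 4.3
= 282 + 6.94 + 4.30
= 293.24 mOsm/kg

293.2 mOsm/kg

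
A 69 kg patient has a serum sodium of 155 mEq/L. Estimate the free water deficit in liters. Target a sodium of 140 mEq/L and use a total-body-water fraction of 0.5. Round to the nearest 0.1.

TBW = 0.5 · 69 = 34.5 L
Free water deficit = TBW · (Na/140 − 1)
= 34.5 · (155/140 − 1)
= 34.5 · 0.1071
= 3.69 L

3.7 L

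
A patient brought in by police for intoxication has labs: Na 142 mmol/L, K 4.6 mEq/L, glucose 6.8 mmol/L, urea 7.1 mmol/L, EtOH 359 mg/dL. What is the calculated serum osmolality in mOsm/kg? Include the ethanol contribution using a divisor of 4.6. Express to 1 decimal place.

375.9 mOsm/kg

Calculated osmolality = 2·Na + glucose + urea + ethanol/4.6
= 2·142 + 6.8 + 7.1 + 359/4.6
= 284 + 6.80 + 7.10 + 78.04
= 375.94 mOsm/kg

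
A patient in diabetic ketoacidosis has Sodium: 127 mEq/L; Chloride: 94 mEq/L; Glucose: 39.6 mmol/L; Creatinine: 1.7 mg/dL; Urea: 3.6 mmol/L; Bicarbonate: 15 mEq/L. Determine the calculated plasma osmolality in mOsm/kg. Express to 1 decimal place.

Calculated osmolality = 2·Na + glucose + urea
= 2·127 + 39.6 + 3.6
= 254 + 39.60 + 3.60
= 297.2 mOsm/kg

297.2 mOsm/kg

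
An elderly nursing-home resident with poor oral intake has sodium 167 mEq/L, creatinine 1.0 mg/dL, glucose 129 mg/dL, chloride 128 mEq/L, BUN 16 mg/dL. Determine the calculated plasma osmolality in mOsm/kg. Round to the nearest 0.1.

346.9 mOsm/kg

Calculated osmolality = 2·Na + glucose/18 + BUN/2.8
= 2·167 + 129/18 + 16/2.8
= 334 + 7.17 + 5.71
= 346.88 mOsm/kg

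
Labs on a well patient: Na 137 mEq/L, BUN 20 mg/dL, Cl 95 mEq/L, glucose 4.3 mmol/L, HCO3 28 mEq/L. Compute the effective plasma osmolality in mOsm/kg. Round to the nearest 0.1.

278.3 mOsm/kg

Effective osmolality excludes urea (freely permeant across cell membranes):
2·Na + glucose
= 2·137 + 4.3
= 274 + 4.3
= 278.3 mOsm/kg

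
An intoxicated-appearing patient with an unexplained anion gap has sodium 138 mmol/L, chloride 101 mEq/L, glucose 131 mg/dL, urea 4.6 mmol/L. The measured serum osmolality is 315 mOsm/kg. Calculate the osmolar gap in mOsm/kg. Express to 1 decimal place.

Calculated osmolality = 2·Na + glucose/18 + urea
= 2·138 + 131/18 + 4.6
= 276 + 7.28 + 4.60
= 287.88 mOsm/kg ≈ 287.9 mOsm/kg
Osmolar gap = measured − calculated = 315 − 287.9 = 27.1 mOsm/kg

27.1 mOsm/kg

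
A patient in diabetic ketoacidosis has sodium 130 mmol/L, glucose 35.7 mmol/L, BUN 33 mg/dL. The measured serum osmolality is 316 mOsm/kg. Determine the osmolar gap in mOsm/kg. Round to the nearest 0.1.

Calculated osmolality = 2·Na + glucose + BUN/2.8
= 2·130 + 35.7 + 33/2.8
= 260 + 35.70 + 11.79
= 307.49 mOsm/kg ≈ 307.5 mOsm/kg
Osmolar gap = measured − calculated = 316 − 307.5 = 8.5 mOsm/kg

8.5 mOsm/kg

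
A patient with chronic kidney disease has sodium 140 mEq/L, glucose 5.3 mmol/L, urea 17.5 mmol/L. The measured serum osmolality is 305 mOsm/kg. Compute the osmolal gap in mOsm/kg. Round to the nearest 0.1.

Calculated osmolality = 2·Na + glucose + urea
= 2·140 + 5.3 + 17.5
= 280 + 5.30 + 17.50
= 302.8 mOsm/kg ≈ 302.8 mOsm/kg
Osmolar gap = measured − calculated = 305 − 302.8 = 2.2 mOsm/kg

2.2 mOsm/kg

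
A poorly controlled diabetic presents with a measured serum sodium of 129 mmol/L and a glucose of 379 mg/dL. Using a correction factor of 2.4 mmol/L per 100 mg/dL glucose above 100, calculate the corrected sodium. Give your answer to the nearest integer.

136 mmol/L

Corrected Na = measured Na + 2.4 · (glucose − 100)/100
= 129 + 2.4 · (379 − 100)/100
= 129 + 6.7
= 135.7 mmol/L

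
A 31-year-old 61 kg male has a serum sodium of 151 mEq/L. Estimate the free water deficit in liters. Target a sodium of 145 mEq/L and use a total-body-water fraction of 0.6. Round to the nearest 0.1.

1.5 L

TBW = 0.6 · 61 = 36.6 L
Free water deficit = TBW · (Na/145 − 1)
= 36.6 · (151/145 − 1)
= 36.6 · 0.0414
= 1.52 L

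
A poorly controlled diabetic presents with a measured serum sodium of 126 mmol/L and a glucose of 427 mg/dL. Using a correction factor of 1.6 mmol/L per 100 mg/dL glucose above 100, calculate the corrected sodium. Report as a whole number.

Corrected Na = measured Na + 1.6 · (glucose − 100)/100
= 126 + 1.6 · (427 − 100)/100
= 126 + 5.2
= 131.2 mmol/L

131 mmol/L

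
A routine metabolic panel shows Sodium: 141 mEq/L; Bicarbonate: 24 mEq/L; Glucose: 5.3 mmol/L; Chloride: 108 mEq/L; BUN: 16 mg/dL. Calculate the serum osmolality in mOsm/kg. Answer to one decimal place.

Calculated osmolality = 2·Na + glucose + BUN/2.8
= 2·141 + 5.3 + 16/2.8
= 282 + 5.30 + 5.71
= 293.01 mOsm/kg

293.0 mOsm/kg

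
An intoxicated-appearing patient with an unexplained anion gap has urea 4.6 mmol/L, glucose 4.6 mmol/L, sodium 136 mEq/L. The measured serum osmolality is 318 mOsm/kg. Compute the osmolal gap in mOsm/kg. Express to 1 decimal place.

36.8 mOsm/kg

Calculated osmolality = 2·Na + glucose + urea
= 2·136 + 4.6 + 4.6
= 272 + 4.60 + 4.60
= 281.2 mOsm/kg ≈ 281.2 mOsm/kg
Osmolar gap = measured − calculated = 318 − 281.2 = 36.8 mOsm/kg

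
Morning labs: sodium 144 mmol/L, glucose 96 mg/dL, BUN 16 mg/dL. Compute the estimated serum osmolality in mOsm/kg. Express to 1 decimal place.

299.0 mOsm/kg

Calculated osmolality = 2·Na + glucose/18 + BUN/2.8
= 2·144 + 96/18 + 16/2.8
= 288 + 5.33 + 5.71
= 299.04 mOsm/kg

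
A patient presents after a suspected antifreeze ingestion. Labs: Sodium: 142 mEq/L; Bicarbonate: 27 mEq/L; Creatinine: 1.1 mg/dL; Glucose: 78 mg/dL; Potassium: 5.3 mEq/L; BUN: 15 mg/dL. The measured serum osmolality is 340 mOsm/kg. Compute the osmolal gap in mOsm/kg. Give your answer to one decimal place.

46.3 mOsm/kg

Calculated osmolality = 2·Na + glucose/18 + BUN/2.8
= 2·142 + 78/18 + 15/2.8
= 284 + 4.33 + 5.36
= 293.69 mOsm/kg ≈ 293.7 mOsm/kg
Osmolar gap = measured − calculated = 340 − 293.7 = 46.3 mOsm/kg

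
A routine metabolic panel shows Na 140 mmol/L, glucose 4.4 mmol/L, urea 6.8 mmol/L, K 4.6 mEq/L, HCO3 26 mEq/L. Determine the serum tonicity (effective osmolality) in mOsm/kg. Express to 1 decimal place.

284.4 mOsm/kg

Effective osmolality excludes urea (freely permeant across cell membranes):
2·Na + glucose
= 2·140 + 4.4
= 280 + 4.4
= 284.4 mOsm/kg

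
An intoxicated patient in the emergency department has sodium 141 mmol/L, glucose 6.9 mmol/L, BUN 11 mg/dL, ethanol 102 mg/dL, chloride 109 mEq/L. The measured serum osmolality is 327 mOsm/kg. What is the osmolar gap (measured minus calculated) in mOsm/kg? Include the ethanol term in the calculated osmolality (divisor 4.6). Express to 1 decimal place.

12.0 mOsm/kg

Calculated osmolality = 2·Na + glucose + BUN/2.8 + ethanol/4.6
= 2·141 + 6.9 + 11/2.8 + 102/4.6
= 282 + 6.90 + 3.93 + 22.17
= 315 mOsm/kg ≈ 315.0 mOsm/kg
Osmolar gap = measured − calculated = 327 − 315.0 = 12.0 mOsm/kg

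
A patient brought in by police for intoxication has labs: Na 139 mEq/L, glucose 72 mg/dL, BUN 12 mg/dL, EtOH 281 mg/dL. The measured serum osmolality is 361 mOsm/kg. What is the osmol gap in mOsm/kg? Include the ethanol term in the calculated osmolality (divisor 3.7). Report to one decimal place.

-1.2 mOsm/kg

Calculated osmolality = 2·Na + glucose/18 + BUN/2.8 + ethanol/3.7
= 2·139 + 72/18 + 12/2.8 + 281/3.7
= 278 + 4 + 4.29 + 75.95
= 362.24 mOsm/kg ≈ 362.2 mOsm/kg
Osmolar gap = measured − calculated = 361 − 362.2 = -1.2 mOsm/kg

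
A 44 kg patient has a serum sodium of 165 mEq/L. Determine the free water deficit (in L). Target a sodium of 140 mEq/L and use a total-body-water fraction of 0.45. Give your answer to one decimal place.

TBW = 0.45 · 44 = 19.8 L
Free water deficit = TBW · (Na/140 − 1)
= 19.8 · (165/140 − 1)
= 19.8 · 0.1786
= 3.54 L

3.5 L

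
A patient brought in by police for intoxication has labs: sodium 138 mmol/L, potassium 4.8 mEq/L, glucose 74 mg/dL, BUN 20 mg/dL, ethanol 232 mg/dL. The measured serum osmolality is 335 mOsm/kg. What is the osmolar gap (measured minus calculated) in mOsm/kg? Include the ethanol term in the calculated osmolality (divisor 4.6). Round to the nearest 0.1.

Calculated osmolality = 2·Na + glucose/18 + BUN/2.8 + ethanol/4.6
= 2·138 + 74/18 + 20/2.8 + 232/4.6
= 276 + 4.11 + 7.14 + 50.43
= 337.68 mOsm/kg ≈ 337.7 mOsm/kg
Osmolar gap = measured − calculated = 335 − 337.7 = -2.7 mOsm/kg

-2.7 mOsm/kg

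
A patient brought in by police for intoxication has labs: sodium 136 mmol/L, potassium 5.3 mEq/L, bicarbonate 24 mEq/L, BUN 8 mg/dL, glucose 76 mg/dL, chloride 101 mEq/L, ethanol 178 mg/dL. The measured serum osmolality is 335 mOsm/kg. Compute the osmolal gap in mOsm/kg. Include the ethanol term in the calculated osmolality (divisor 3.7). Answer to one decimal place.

Calculated osmolality = 2·Na + glucose/18 + BUN/2.8 + ethanol/3.7
= 2·136 + 76/18 + 8/2.8 + 178/3.7
= 272 + 4.22 + 2.86 + 48.11
= 327.19 mOsm/kg ≈ 327.2 mOsm/kg
Osmolar gap = measured − calculated = 335 − 327.2 = 7.8 mOsm/kg

7.8 mOsm/kg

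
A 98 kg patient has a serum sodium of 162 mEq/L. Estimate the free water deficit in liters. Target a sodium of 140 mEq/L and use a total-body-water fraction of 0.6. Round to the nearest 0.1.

9.2 L

TBW = 0.6 · 98 = 58.8 L
Free water deficit = TBW · (Na/140 − 1)
= 58.8 · (162/140 − 1)
= 58.8 · 0.1571
= 9.24 L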